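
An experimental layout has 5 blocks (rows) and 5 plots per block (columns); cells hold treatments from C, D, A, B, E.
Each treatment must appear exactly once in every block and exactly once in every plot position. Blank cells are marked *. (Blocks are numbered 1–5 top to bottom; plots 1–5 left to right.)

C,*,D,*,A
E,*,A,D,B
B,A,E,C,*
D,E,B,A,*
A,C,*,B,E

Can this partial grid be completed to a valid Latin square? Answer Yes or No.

No

Block 2, plot 2: block 2 together with plot 2 already contain {C, D, A, B, E} — every symbol — so nothing can go there. The grid has no valid completion.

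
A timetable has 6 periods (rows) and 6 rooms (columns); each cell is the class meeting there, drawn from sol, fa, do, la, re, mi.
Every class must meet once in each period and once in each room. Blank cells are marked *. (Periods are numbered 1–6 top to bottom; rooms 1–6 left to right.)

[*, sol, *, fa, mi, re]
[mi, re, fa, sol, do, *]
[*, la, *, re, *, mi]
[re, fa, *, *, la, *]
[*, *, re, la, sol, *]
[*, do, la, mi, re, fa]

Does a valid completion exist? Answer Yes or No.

No period or room among the givens repeats a symbol, and propagating forced cells runs into no contradiction.
One valid completion exists (for instance, la sol do fa mi re / mi re fa sol do la / do la sol re fa mi / re fa mi do la sol / fa mi re la sol do / sol do la mi re fa).

Yes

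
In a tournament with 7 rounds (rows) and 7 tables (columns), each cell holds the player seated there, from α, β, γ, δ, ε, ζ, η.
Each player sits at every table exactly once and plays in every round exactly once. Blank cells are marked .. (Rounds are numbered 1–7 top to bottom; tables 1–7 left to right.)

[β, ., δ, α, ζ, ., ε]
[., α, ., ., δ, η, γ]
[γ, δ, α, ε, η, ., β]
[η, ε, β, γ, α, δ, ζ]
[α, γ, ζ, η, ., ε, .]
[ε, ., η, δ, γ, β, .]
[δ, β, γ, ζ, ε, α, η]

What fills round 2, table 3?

ε

Round 2 already has {α, γ, δ, η} and table 3 already has {α, β, γ, δ, ζ, η}, so round 2, table 3 must be ε.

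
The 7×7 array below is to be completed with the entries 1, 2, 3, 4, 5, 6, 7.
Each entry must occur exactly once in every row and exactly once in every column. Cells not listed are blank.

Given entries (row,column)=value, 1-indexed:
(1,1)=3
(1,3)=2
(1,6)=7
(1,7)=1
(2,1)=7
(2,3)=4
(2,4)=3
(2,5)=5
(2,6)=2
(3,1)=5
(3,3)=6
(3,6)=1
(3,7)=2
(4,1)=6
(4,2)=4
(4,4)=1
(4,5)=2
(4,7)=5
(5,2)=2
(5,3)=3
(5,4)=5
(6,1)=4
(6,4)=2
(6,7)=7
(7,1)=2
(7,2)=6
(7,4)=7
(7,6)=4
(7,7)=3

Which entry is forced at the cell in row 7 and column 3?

5

Row 1, column 2: row 1 has {1, 2, 3, 7} and column 2 has {2, 4, 6}, leaving only 5.
Row 2, column 2: row 2 has {2, 3, 4, 5, 7} and column 2 has {2, 4, 5, 6}, leaving only 1.
Row 2, column 7: row 2 has {1, 2, 3, 4, 5, 7} and column 7 has {1, 2, 3, 5, 7}, leaving only 6.
Row 3, column 4: row 3 has {1, 2, 5, 6} and column 4 has {1, 2, 3, 5, 7}, leaving only 4.
Row 1, column 4: row 1 has {1, 2, 3, 5, 7} and column 4 has {1, 2, 3, 4, 5, 7}, leaving only 6.
Row 1, column 5: row 1 has {1, 2, 3, 5, 6, 7} and column 5 has {2, 5}, leaving only 4.
Row 4, column 3: row 4 has {1, 2, 4, 5, 6} and column 3 has {2, 3, 4, 6}, leaving only 7.
Row 4, column 6: row 4 has {1, 2, 4, 5, 6, 7} and column 6 has {1, 2, 4, 7}, leaving only 3.
Row 5, column 1: row 5 has {2, 3, 5} and column 1 has {2, 3, 4, 5, 6, 7}, leaving only 1.
Row 5, column 6: row 5 has {1, 2, 3, 5} and column 6 has {1, 2, 3, 4, 7}, leaving only 6.
Row 5, column 5: row 5 has {1, 2, 3, 5, 6} and column 5 has {2, 4, 5}, leaving only 7.
Row 3, column 5: row 3 has {1, 2, 4, 5, 6} and column 5 has {2, 4, 5, 7}, leaving only 3.
Row 3, column 2: row 3 has {1, 2, 3, 4, 5, 6} and column 2 has {1, 2, 4, 5, 6}, leaving only 7.
Row 5, column 7: row 5 has {1, 2, 3, 5, 6, 7} and column 7 has {1, 2, 3, 5, 6, 7}, leaving only 4.
Row 6, column 2: row 6 has {2, 4, 7} and column 2 has {1, 2, 4, 5, 6, 7}, leaving only 3.
Row 6, column 6: row 6 has {2, 3, 4, 7} and column 6 has {1, 2, 3, 4, 6, 7}, leaving only 5.
Row 6, column 3: row 6 has {2, 3, 4, 5, 7} and column 3 has {2, 3, 4, 6, 7}, leaving only 1.
Row 7 already has {2, 3, 4, 6, 7} and column 3 already has {1, 2, 3, 4, 6, 7}, so row 7, column 3 must be 5.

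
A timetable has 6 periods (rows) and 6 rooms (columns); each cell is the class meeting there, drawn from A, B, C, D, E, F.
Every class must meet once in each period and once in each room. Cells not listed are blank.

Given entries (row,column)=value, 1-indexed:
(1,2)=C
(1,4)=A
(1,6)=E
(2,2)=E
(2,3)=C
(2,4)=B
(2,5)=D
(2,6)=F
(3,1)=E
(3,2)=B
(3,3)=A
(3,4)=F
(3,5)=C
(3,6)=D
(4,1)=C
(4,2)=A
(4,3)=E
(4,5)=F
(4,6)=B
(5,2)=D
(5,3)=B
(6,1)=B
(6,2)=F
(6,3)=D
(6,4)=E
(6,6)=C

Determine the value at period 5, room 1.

F

Period 1, room 3: period 1 has {A, C, E} and room 3 has {A, B, C, D, E}, leaving only F.
Period 1, room 1: period 1 has {A, C, E, F} and room 1 has {B, C, E}, leaving only D.
Period 1, room 5: period 1 has {A, C, D, E, F} and room 5 has {C, D, F}, leaving only B.
Period 2, room 1: period 2 has {B, C, D, E, F} and room 1 has {B, C, D, E}, leaving only A.
Period 5 already has {B, D} and room 1 already has {A, B, C, D, E}, so period 5, room 1 must be F.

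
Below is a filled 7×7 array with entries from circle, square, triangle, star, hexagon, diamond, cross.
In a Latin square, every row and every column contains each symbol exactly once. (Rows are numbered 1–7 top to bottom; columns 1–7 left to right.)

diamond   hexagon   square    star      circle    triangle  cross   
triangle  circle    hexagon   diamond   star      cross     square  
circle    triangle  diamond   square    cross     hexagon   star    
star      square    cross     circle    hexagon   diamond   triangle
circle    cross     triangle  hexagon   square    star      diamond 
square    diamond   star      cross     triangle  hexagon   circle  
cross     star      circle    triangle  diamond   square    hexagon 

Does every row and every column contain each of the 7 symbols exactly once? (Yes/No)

Every row is a permutation, but column 1 contains circle twice (at rows 3 and 5).

No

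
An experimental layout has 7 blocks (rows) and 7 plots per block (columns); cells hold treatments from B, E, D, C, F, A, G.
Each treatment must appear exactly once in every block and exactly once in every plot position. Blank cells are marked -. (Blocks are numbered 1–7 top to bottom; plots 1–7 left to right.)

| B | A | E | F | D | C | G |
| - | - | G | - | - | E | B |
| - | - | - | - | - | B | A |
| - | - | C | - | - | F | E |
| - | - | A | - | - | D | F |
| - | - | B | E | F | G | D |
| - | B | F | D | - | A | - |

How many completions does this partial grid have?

7

Block 2, plot 1: eliminating its block and plot leaves {D, C, F, A}.
Block 2, plot 2: eliminating its block and plot leaves {D, C, F}.
Block 2, plot 4: eliminating its block and plot leaves {C, A}.
Block 2, plot 5: eliminating its block and plot leaves {C, A}.
Block 3, plot 1: eliminating its block and plot leaves {E, D, C, F, G}.
Block 3, plot 2: eliminating its block and plot leaves {E, D, C, F, G}.
Block 3, plot 3: eliminating its block and plot leaves {D}.
Block 3, plot 4: eliminating its block and plot leaves {C, G}.
Block 3, plot 5: eliminating its block and plot leaves {E, C, G}.
Block 4, plot 1: eliminating its block and plot leaves {D, A, G}.
Block 4, plot 2: eliminating its block and plot leaves {D, G}.
Block 4, plot 4: eliminating its block and plot leaves {B, A, G}.
Block 4, plot 5: eliminating its block and plot leaves {B, A, G}.
Block 5, plot 1: eliminating its block and plot leaves {E, C, G}.
Block 5, plot 2: eliminating its block and plot leaves {E, C, G}.
Block 5, plot 4: eliminating its block and plot leaves {B, C, G}.
Block 5, plot 5: eliminating its block and plot leaves {B, E, C, G}.
Block 6, plot 1: eliminating its block and plot leaves {C, A}.
Block 6, plot 2: eliminating its block and plot leaves {C}.
Block 7, plot 1: eliminating its block and plot leaves {E, C, G}.
Block 7, plot 5: eliminating its block and plot leaves {E, C, G}.
Block 7, plot 7: eliminating its block and plot leaves {C}.
Enumerating the assignments across these blanks that avoid any block or plot repeat gives 7 completions.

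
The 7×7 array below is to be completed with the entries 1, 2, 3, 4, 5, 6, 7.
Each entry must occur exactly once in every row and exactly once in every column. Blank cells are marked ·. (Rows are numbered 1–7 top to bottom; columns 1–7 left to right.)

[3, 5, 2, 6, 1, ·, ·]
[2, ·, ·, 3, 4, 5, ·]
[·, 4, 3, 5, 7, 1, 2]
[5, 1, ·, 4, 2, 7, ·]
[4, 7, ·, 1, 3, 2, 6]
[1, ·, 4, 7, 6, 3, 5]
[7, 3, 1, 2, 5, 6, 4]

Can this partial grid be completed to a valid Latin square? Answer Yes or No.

Yes

No row or column among the givens repeats a symbol, and propagating forced cells runs into no contradiction.
One valid completion exists (for instance, 3 5 2 6 1 4 7 / 2 6 7 3 4 5 1 / 6 4 3 5 7 1 2 / 5 1 6 4 2 7 3 / 4 7 5 1 3 2 6 / 1 2 4 7 6 3 5 / 7 3 1 2 5 6 4).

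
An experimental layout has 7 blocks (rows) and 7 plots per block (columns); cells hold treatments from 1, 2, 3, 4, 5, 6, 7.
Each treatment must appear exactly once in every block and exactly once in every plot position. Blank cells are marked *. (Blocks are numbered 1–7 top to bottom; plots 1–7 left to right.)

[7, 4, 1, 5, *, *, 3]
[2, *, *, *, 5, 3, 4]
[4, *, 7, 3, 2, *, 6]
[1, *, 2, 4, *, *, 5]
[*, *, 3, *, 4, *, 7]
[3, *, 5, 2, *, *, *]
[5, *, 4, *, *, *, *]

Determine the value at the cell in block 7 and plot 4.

6

Block 1, plot 5: block 1 has {1, 3, 4, 5, 7} and plot 5 has {2, 4, 5}, leaving only 6.
Block 1, plot 6: block 1 has {1, 3, 4, 5, 6, 7} and plot 6 has {3}, leaving only 2.
Block 2, plot 3: block 2 has {2, 3, 4, 5} and plot 3 has {1, 2, 3, 4, 5, 7}, leaving only 6.
Block 5, plot 1: block 5 has {3, 4, 7} and plot 1 has {1, 2, 3, 4, 5, 7}, leaving only 6.
Block 5, plot 4: block 5 has {3, 4, 6, 7} and plot 4 has {2, 3, 4, 5}, leaving only 1.
Block 2, plot 4: block 2 has {2, 3, 4, 5, 6} and plot 4 has {1, 2, 3, 4, 5}, leaving only 7.
Block 7 already has {4, 5} and plot 4 already has {1, 2, 3, 4, 5, 7}, so block 7, plot 4 must be 6.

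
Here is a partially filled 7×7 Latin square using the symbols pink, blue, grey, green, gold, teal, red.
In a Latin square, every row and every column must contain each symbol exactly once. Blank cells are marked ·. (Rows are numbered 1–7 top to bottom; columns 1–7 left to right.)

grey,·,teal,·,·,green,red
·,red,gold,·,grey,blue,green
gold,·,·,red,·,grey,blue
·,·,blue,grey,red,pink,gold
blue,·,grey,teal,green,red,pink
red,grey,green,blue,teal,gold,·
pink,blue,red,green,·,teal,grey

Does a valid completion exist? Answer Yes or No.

No

Row 6, column 7: row 6 together with column 7 already contain {pink, blue, grey, green, gold, teal, red} — every symbol — so nothing can go there. The grid has no valid completion.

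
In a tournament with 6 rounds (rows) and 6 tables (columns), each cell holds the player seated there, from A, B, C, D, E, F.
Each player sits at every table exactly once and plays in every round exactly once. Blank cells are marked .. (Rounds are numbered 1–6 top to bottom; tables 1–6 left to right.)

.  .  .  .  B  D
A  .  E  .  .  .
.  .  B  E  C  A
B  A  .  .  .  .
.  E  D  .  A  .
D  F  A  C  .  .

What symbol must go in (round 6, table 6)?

Round 1, table 2: round 1 has {B, D} and table 2 has {A, E, F}, leaving only C.
Round 1, table 3: round 1 has {B, C, D} and table 3 has {A, B, D, E}, leaving only F.
Round 1, table 1: round 1 has {B, C, D, F} and table 1 has {A, B, D}, leaving only E.
Round 1, table 4: round 1 has {B, C, D, E, F} and table 4 has {C, E}, leaving only A.
Round 3, table 1: round 3 has {A, B, C, E} and table 1 has {A, B, D, E}, leaving only F.
Round 3, table 2: round 3 has {A, B, C, E, F} and table 2 has {A, C, E, F}, leaving only D.
Round 2, table 2: round 2 has {A, E} and table 2 has {A, C, D, E, F}, leaving only B.
Round 4, table 3: round 4 has {A, B} and table 3 has {A, B, D, E, F}, leaving only C.
Round 5, table 1: round 5 has {A, D, E} and table 1 has {A, B, D, E, F}, leaving only C.
Round 6, table 5: round 6 has {A, C, D, F} and table 5 has {A, B, C}, leaving only E.
Round 6 already has {A, C, D, E, F} and table 6 already has {A, D}, so round 6, table 6 must be B.

B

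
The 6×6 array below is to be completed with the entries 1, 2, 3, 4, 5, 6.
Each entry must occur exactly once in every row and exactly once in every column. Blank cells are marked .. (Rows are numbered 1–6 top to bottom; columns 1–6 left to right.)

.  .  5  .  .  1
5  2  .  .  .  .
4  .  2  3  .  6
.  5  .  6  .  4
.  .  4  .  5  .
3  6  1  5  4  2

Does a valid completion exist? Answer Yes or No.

No

Row 2, column 6: row 2 has {2, 5} and column 6 has {1, 2, 4, 6}, so it must be 3.
Now row 5, column 6: row 5 together with column 6 already contain {1, 2, 3, 4, 5, 6} — every symbol — so nothing can go there. The grid has no valid completion.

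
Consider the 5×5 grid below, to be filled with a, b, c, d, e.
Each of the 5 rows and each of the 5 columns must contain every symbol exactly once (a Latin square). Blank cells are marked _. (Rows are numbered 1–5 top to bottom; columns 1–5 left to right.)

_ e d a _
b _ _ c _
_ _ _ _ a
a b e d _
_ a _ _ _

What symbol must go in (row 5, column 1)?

Row 1, column 1: row 1 has {a, d, e} and column 1 has {a, b}, leaving only c.
Row 1, column 5: row 1 has {a, c, d, e} and column 5 has {a}, leaving only b.
Row 2, column 2: row 2 has {b, c} and column 2 has {a, b, e}, leaving only d.
Row 2, column 3: row 2 has {b, c, d} and column 3 has {d, e}, leaving only a.
Row 2, column 5: row 2 has {a, b, c, d} and column 5 has {a, b}, leaving only e.
Row 3, column 2: row 3 has {a} and column 2 has {a, b, d, e}, leaving only c.
Row 3, column 3: row 3 has {a, c} and column 3 has {a, d, e}, leaving only b.
Row 3, column 4: row 3 has {a, b, c} and column 4 has {a, c, d}, leaving only e.
Row 3, column 1: row 3 has {a, b, c, e} and column 1 has {a, b, c}, leaving only d.
Row 5 already has {a} and column 1 already has {a, b, c, d}, so row 5, column 1 must be e.

e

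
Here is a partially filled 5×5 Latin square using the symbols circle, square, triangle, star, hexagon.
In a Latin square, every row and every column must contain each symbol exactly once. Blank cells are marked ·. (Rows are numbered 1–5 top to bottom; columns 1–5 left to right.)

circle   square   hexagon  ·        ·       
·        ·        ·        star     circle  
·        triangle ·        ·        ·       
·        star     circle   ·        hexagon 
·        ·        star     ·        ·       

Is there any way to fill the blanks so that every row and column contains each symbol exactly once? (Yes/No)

Row 1, column 4: row 1 has {circle, square, hexagon} and column 4 has {star}, so it must be triangle.
Row 1, column 5: row 1 has {circle, square, triangle, hexagon} and column 5 has {circle, hexagon}, so it must be star.
Row 2, column 2: row 2 has {circle, star} and column 2 has {square, triangle, star}, so it must be hexagon.
Row 3, column 3: row 3 has {triangle} and column 3 has {circle, star, hexagon}, so it must be square.
Now row 3, column 5: row 3 together with column 5 already contain {circle, square, triangle, star, hexagon} — every symbol — so nothing can go there. The grid has no valid completion.

No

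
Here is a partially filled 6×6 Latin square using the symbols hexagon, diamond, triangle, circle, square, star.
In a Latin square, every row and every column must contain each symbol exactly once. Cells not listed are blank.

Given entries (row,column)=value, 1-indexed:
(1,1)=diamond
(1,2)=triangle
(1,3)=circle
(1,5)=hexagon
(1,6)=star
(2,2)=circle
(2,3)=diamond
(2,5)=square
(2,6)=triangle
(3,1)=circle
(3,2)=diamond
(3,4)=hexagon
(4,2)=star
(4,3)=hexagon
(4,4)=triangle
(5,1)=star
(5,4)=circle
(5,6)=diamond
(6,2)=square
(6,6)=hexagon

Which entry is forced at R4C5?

Row 1, column 4: row 1 has {hexagon, diamond, triangle, circle, star} and column 4 has {hexagon, triangle, circle}, leaving only square.
Row 2, column 1: row 2 has {diamond, triangle, circle, square} and column 1 has {diamond, circle, star}, leaving only hexagon.
Row 2, column 4: row 2 has {hexagon, diamond, triangle, circle, square} and column 4 has {hexagon, triangle, circle, square}, leaving only star.
Row 3, column 6: row 3 has {hexagon, diamond, circle} and column 6 has {hexagon, diamond, triangle, star}, leaving only square.
Row 4, column 1: row 4 has {hexagon, triangle, star} and column 1 has {hexagon, diamond, circle, star}, leaving only square.
Row 4, column 6: row 4 has {hexagon, triangle, square, star} and column 6 has {hexagon, diamond, triangle, square, star}, leaving only circle.
Row 4 already has {hexagon, triangle, circle, square, star} and column 5 already has {hexagon, square}, so row 4, column 5 must be diamond.

diamond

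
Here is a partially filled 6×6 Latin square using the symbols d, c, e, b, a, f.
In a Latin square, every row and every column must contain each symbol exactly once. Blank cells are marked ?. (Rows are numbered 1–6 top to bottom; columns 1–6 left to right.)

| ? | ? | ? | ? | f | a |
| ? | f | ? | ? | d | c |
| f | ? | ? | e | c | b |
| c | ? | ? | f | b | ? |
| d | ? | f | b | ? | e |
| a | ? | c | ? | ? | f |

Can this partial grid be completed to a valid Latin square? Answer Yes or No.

Yes

No row or column among the givens repeats a symbol, and propagating forced cells runs into no contradiction.
One valid completion exists (for instance, b d e c f a / e f b a d c / f a d e c b / c e a f b d / d c f b a e / a b c d e f).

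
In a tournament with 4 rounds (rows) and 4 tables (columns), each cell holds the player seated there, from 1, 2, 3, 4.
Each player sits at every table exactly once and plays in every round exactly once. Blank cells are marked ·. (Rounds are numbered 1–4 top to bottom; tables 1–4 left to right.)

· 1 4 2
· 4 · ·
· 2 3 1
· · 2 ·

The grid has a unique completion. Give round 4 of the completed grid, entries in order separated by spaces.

1 3 2 4

Round 4, table 2: round 4 has {2} and table 2 has {1, 2, 4}, leaving only 3.
Round 4, table 4: round 4 has {2, 3} and table 4 has {1, 2}, leaving only 4.
Round 4, table 1: round 4 has {2, 3, 4} and table 1 has {}, leaving only 1.
So round 4 reads: 1 3 2 4.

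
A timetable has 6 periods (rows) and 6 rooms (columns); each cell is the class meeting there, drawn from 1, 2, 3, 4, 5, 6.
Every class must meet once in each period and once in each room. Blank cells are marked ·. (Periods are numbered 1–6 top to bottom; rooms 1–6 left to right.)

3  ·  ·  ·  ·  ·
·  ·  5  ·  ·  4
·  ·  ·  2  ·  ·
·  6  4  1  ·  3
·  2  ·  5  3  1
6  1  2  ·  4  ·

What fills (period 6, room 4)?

3

Period 6 already has {1, 2, 4, 6} and room 4 already has {1, 2, 5}, so period 6, room 4 must be 3.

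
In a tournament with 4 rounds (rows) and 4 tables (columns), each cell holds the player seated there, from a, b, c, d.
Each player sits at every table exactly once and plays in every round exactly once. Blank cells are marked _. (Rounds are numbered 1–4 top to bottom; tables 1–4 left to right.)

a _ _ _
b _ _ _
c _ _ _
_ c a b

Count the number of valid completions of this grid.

Round 1, table 2: eliminating its round and table leaves {b, d}.
Round 1, table 3: eliminating its round and table leaves {b, c, d}.
Round 1, table 4: eliminating its round and table leaves {c, d}.
Round 2, table 2: eliminating its round and table leaves {a, d}.
Round 2, table 3: eliminating its round and table leaves {c, d}.
Round 2, table 4: eliminating its round and table leaves {a, c, d}.
Round 3, table 2: eliminating its round and table leaves {a, b, d}.
Round 3, table 3: eliminating its round and table leaves {b, d}.
Round 3, table 4: eliminating its round and table leaves {a, d}.
Round 4, table 1: eliminating its round and table leaves {d}.
Enumerating the assignments across these blanks that avoid any round or table repeat gives 4 completions.

4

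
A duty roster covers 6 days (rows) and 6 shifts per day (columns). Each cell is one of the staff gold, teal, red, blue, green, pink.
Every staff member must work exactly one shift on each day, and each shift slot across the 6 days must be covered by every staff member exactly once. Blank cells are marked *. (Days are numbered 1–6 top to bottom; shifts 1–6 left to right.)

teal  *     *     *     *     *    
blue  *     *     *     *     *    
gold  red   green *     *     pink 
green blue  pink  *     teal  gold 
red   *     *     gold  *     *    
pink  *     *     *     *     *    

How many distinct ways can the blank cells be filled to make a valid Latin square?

Day 1, shift 2: eliminating its day and shift leaves {gold, green, pink}.
Day 1, shift 3: eliminating its day and shift leaves {gold, red, blue}.
Day 1, shift 4: eliminating its day and shift leaves {red, blue, green, pink}.
Day 1, shift 5: eliminating its day and shift leaves {gold, red, blue, green, pink}.
Day 1, shift 6: eliminating its day and shift leaves {red, blue, green}.
Day 2, shift 2: eliminating its day and shift leaves {gold, teal, green, pink}.
Day 2, shift 3: eliminating its day and shift leaves {gold, teal, red}.
Day 2, shift 4: eliminating its day and shift leaves {teal, red, green, pink}.
Day 2, shift 5: eliminating its day and shift leaves {gold, red, green, pink}.
Day 2, shift 6: eliminating its day and shift leaves {teal, red, green}.
Day 3, shift 4: eliminating its day and shift leaves {teal, blue}.
Day 3, shift 5: eliminating its day and shift leaves {blue}.
Day 4, shift 4: eliminating its day and shift leaves {red}.
Day 5, shift 2: eliminating its day and shift leaves {teal, green, pink}.
Day 5, shift 3: eliminating its day and shift leaves {teal, blue}.
Day 5, shift 5: eliminating its day and shift leaves {blue, green, pink}.
Day 5, shift 6: eliminating its day and shift leaves {teal, blue, green}.
Day 6, shift 2: eliminating its day and shift leaves {gold, teal, green}.
Day 6, shift 3: eliminating its day and shift leaves {gold, teal, red, blue}.
Day 6, shift 4: eliminating its day and shift leaves {teal, red, blue, green}.
Day 6, shift 5: eliminating its day and shift leaves {gold, red, blue, green}.
Day 6, shift 6: eliminating its day and shift leaves {teal, red, blue, green}.
Enumerating the assignments across these blanks that avoid any day or shift repeat gives 48 completions.

48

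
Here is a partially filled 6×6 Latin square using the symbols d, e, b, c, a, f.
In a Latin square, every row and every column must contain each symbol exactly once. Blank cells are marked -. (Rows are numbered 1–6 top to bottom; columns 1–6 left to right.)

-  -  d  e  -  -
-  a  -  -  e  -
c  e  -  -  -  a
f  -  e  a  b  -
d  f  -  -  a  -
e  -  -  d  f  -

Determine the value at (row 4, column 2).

d

Row 1, column 5: row 1 has {d, e} and column 5 has {e, b, a, f}, leaving only c.
Row 1, column 2: row 1 has {d, e, c} and column 2 has {e, a, f}, leaving only b.
Row 1, column 1: row 1 has {d, e, b, c} and column 1 has {d, e, c, f}, leaving only a.
Row 1, column 6: row 1 has {d, e, b, c, a} and column 6 has {a}, leaving only f.
Row 2, column 1: row 2 has {e, a} and column 1 has {d, e, c, a, f}, leaving only b.
Row 3, column 5: row 3 has {e, c, a} and column 5 has {e, b, c, a, f}, leaving only d.
Row 6, column 2: row 6 has {d, e, f} and column 2 has {e, b, a, f}, leaving only c.
Row 4 already has {e, b, a, f} and column 2 already has {e, b, c, a, f}, so row 4, column 2 must be d.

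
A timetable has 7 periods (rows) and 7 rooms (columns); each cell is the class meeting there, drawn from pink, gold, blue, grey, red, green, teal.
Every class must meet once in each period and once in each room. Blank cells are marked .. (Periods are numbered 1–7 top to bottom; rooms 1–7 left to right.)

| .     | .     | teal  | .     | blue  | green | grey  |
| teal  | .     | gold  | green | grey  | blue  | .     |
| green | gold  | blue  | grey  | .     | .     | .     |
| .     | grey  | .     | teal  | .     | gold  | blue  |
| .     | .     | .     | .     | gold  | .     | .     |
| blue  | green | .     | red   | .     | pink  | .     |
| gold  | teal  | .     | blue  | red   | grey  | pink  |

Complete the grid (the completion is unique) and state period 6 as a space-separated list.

blue green grey red teal pink gold

Period 6, room 3: period 6 has {pink, blue, red, green} and room 3 has {gold, blue, teal}, leaving only grey.
Period 6, room 5: period 6 has {pink, blue, grey, red, green} and room 5 has {gold, blue, grey, red}, leaving only teal.
Period 6, room 7: period 6 has {pink, blue, grey, red, green, teal} and room 7 has {pink, blue, grey}, leaving only gold.
So period 6 reads: blue green grey red teal pink gold.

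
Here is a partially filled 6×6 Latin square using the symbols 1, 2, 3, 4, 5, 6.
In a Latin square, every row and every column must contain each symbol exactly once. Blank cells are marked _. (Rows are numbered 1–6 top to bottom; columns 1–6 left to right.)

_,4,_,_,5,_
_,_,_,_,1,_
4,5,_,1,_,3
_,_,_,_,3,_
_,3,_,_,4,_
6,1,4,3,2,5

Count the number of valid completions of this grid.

Row 1, column 1: eliminating its row and column leaves {1, 2, 3}.
Row 1, column 3: eliminating its row and column leaves {1, 2, 3, 6}.
Row 1, column 4: eliminating its row and column leaves {2, 6}.
Row 1, column 6: eliminating its row and column leaves {1, 2, 6}.
Row 2, column 1: eliminating its row and column leaves {2, 3, 5}.
Row 2, column 2: eliminating its row and column leaves {2, 6}.
Row 2, column 3: eliminating its row and column leaves {2, 3, 5, 6}.
Row 2, column 4: eliminating its row and column leaves {2, 4, 5, 6}.
Row 2, column 6: eliminating its row and column leaves {2, 4, 6}.
Row 3, column 3: eliminating its row and column leaves {2, 6}.
Row 3, column 5: eliminating its row and column leaves {6}.
Row 4, column 1: eliminating its row and column leaves {1, 2, 5}.
Row 4, column 2: eliminating its row and column leaves {2, 6}.
Row 4, column 3: eliminating its row and column leaves {1, 2, 5, 6}.
Row 4, column 4: eliminating its row and column leaves {2, 4, 5, 6}.
Row 4, column 6: eliminating its row and column leaves {1, 2, 4, 6}.
Row 5, column 1: eliminating its row and column leaves {1, 2, 5}.
Row 5, column 3: eliminating its row and column leaves {1, 2, 5, 6}.
Row 5, column 4: eliminating its row and column leaves {2, 5, 6}.
Row 5, column 6: eliminating its row and column leaves {1, 2, 6}.
Enumerating the assignments across these blanks that avoid any row or column repeat gives 28 completions.

28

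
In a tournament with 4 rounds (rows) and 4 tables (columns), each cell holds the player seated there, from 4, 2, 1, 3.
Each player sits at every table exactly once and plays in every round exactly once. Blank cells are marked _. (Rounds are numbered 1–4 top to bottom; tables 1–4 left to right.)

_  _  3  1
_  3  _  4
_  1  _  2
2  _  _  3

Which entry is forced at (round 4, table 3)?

Round 1, table 1: round 1 has {1, 3} and table 1 has {2}, leaving only 4.
Round 1, table 2: round 1 has {4, 1, 3} and table 2 has {1, 3}, leaving only 2.
Round 2, table 1: round 2 has {4, 3} and table 1 has {4, 2}, leaving only 1.
Round 2, table 3: round 2 has {4, 1, 3} and table 3 has {3}, leaving only 2.
Round 3, table 1: round 3 has {2, 1} and table 1 has {4, 2, 1}, leaving only 3.
Round 3, table 3: round 3 has {2, 1, 3} and table 3 has {2, 3}, leaving only 4.
Round 4 already has {2, 3} and table 3 already has {4, 2, 3}, so round 4, table 3 must be 1.

1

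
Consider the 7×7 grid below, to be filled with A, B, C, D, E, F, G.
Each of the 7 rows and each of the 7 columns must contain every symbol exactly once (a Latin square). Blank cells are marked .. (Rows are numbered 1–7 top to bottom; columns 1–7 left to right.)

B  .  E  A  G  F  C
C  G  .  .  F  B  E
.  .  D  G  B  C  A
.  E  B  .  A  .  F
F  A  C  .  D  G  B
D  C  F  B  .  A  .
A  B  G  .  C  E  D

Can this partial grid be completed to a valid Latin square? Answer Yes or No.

Yes

No row or column among the givens repeats a symbol, and propagating forced cells runs into no contradiction.
One valid completion exists (for instance, B D E A G F C / C G A D F B E / E F D G B C A / G E B C A D F / F A C E D G B / D C F B E A G / A B G F C E D).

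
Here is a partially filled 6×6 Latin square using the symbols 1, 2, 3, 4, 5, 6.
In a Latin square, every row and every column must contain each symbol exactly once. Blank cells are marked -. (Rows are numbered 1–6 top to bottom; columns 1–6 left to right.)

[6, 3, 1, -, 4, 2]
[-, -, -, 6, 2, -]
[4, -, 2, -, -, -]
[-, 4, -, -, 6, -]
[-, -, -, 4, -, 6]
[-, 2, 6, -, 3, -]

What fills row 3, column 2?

Row 1, column 4: row 1 has {1, 2, 3, 4, 6} and column 4 has {4, 6}, leaving only 5.
Row 6, column 4: row 6 has {2, 3, 6} and column 4 has {4, 5, 6}, leaving only 1.
Row 3, column 4: row 3 has {2, 4} and column 4 has {1, 4, 5, 6}, leaving only 3.
Row 4, column 4: row 4 has {4, 6} and column 4 has {1, 3, 4, 5, 6}, leaving only 2.
Row 6, column 1: row 6 has {1, 2, 3, 6} and column 1 has {4, 6}, leaving only 5.
Row 6, column 6: row 6 has {1, 2, 3, 5, 6} and column 6 has {2, 6}, leaving only 4.
Row 3, column 2 is narrowed to {1, 5, 6}.
If it were 1, then row 5, column 2 would be left with no valid symbol.
If it were 5, then row 5, column 2 would be left with no valid symbol.
So row 3, column 2 must be 6.

6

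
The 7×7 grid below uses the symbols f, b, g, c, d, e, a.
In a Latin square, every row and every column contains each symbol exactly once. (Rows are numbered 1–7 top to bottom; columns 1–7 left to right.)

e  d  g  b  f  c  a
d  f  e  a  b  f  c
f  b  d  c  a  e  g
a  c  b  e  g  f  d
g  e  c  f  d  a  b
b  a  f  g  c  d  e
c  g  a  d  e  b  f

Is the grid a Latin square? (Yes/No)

No

Column 6 contains f twice (at rows 2 and 4), so it is not a permutation.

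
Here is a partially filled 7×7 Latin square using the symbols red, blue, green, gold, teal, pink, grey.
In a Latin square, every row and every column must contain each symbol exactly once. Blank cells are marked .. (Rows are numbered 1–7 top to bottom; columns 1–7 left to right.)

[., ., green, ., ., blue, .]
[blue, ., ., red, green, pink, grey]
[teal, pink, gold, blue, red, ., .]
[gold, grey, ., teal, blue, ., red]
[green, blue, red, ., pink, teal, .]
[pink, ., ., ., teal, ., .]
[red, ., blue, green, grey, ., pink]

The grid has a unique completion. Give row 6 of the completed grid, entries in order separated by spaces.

Row 6, column 3: row 6 has {teal, pink} and column 3 has {red, blue, green, gold}, leaving only grey.
Row 6, column 4: row 6 has {teal, pink, grey} and column 4 has {red, blue, green, teal}, leaving only gold.
Row 1, column 1: row 1 has {blue, green} and column 1 has {red, blue, green, gold, teal, pink}, leaving only grey.
Row 1, column 4: row 1 has {blue, green, grey} and column 4 has {red, blue, green, gold, teal}, leaving only pink.
Row 1, column 5: row 1 has {blue, green, pink, grey} and column 5 has {red, blue, green, teal, pink, grey}, leaving only gold.
Row 1, column 7: row 1 has {blue, green, gold, pink, grey} and column 7 has {red, pink, grey}, leaving only teal.
Row 1, column 2: row 1 has {blue, green, gold, teal, pink, grey} and column 2 has {blue, pink, grey}, leaving only red.
Row 6, column 2: row 6 has {gold, teal, pink, grey} and column 2 has {red, blue, pink, grey}, leaving only green.
Row 6, column 6: row 6 has {green, gold, teal, pink, grey} and column 6 has {blue, teal, pink}, leaving only red.
Row 6, column 7: row 6 has {red, green, gold, teal, pink, grey} and column 7 has {red, teal, pink, grey}, leaving only blue.
So row 6 reads: pink green grey gold teal red blue.

pink green grey gold teal red blue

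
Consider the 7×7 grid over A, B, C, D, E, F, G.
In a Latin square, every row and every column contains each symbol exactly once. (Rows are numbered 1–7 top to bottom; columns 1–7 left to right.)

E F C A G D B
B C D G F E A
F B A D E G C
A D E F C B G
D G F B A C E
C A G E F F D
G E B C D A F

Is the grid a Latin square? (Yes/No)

Row 6 contains F twice (at columns 5 and 6), so it is not a permutation.

No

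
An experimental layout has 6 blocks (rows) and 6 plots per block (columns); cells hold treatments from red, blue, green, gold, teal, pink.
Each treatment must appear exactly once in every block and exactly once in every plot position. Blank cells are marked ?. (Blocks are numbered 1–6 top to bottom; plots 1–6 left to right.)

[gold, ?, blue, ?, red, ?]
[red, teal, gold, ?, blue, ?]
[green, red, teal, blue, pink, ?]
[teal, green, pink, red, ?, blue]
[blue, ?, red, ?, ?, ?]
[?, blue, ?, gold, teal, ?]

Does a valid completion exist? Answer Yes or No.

No block or plot among the givens repeats a symbol, and propagating forced cells runs into no contradiction.
One valid completion exists (for instance, gold pink blue green red teal / red teal gold pink blue green / green red teal blue pink gold / teal green pink red gold blue / blue gold red teal green pink / pink blue green gold teal red).

Yes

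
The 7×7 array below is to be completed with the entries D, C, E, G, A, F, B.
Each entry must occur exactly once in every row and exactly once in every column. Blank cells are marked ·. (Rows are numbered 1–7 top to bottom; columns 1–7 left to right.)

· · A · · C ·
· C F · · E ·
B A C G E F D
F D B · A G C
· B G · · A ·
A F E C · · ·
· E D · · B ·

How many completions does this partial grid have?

Row 1, column 1: eliminating its row and column leaves {D, E, G}.
Row 1, column 2: eliminating its row and column leaves {G}.
Row 1, column 4: eliminating its row and column leaves {D, E, F, B}.
Row 1, column 5: eliminating its row and column leaves {D, G, F, B}.
Row 1, column 7: eliminating its row and column leaves {E, G, F, B}.
Row 2, column 1: eliminating its row and column leaves {D, G}.
Row 2, column 4: eliminating its row and column leaves {D, A, B}.
Row 2, column 5: eliminating its row and column leaves {D, G, B}.
Row 2, column 7: eliminating its row and column leaves {G, A, B}.
Row 4, column 4: eliminating its row and column leaves {E}.
Row 5, column 1: eliminating its row and column leaves {D, C, E}.
Row 5, column 4: eliminating its row and column leaves {D, E, F}.
Row 5, column 5: eliminating its row and column leaves {D, C, F}.
Row 5, column 7: eliminating its row and column leaves {E, F}.
Row 6, column 5: eliminating its row and column leaves {D, G, B}.
Row 6, column 6: eliminating its row and column leaves {D}.
Row 6, column 7: eliminating its row and column leaves {G, B}.
Row 7, column 1: eliminating its row and column leaves {C, G}.
Row 7, column 4: eliminating its row and column leaves {A, F}.
Row 7, column 5: eliminating its row and column leaves {C, G, F}.
Row 7, column 7: eliminating its row and column leaves {G, A, F}.
Enumerating the assignments across these blanks that avoid any row or column repeat gives 9 completions.

9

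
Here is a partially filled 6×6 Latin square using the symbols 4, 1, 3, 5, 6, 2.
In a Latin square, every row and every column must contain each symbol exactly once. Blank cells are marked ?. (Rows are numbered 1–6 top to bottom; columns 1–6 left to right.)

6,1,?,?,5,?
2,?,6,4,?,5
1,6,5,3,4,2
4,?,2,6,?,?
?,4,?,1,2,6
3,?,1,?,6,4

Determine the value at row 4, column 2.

Row 1, column 4: row 1 has {1, 5, 6} and column 4 has {4, 1, 3, 6}, leaving only 2.
Row 1, column 6: row 1 has {1, 5, 6, 2} and column 6 has {4, 5, 6, 2}, leaving only 3.
Row 1, column 3: row 1 has {1, 3, 5, 6, 2} and column 3 has {1, 5, 6, 2}, leaving only 4.
Row 2, column 2: row 2 has {4, 5, 6, 2} and column 2 has {4, 1, 6}, leaving only 3.
Row 4 already has {4, 6, 2} and column 2 already has {4, 1, 3, 6}, so row 4, column 2 must be 5.

5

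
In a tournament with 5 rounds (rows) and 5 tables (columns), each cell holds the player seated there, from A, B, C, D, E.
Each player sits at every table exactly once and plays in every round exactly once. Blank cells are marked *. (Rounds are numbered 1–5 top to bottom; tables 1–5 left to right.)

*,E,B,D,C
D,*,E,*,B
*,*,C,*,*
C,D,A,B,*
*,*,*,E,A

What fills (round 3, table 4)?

Round 3 already has {C} and table 4 already has {B, D, E}, so round 3, table 4 must be A.

A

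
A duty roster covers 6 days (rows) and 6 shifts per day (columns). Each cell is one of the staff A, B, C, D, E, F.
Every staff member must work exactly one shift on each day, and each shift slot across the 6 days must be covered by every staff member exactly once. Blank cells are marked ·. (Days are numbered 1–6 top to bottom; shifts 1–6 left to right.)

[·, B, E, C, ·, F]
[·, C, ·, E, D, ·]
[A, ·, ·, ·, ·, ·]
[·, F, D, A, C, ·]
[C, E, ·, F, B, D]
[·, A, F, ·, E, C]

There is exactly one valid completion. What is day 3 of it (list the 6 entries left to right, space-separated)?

A D C B F E

Day 3, shift 2: day 3 has {A} and shift 2 has {A, B, C, E, F}, leaving only D.
Day 3, shift 4: day 3 has {A, D} and shift 4 has {A, C, E, F}, leaving only B.
Day 3, shift 3: day 3 has {A, B, D} and shift 3 has {D, E, F}, leaving only C.
Day 3, shift 5: day 3 has {A, B, C, D} and shift 5 has {B, C, D, E}, leaving only F.
Day 3, shift 6: day 3 has {A, B, C, D, F} and shift 6 has {C, D, F}, leaving only E.
So day 3 reads: A D C B F E.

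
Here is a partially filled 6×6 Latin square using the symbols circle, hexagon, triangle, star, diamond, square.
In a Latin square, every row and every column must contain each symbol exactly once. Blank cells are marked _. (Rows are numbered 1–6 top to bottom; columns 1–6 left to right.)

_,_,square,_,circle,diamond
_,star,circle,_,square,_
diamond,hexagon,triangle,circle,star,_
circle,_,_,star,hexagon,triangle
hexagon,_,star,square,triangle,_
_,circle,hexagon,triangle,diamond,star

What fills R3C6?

Row 3 already has {circle, hexagon, triangle, star, diamond} and column 6 already has {triangle, star, diamond}, so row 3, column 6 must be square.

square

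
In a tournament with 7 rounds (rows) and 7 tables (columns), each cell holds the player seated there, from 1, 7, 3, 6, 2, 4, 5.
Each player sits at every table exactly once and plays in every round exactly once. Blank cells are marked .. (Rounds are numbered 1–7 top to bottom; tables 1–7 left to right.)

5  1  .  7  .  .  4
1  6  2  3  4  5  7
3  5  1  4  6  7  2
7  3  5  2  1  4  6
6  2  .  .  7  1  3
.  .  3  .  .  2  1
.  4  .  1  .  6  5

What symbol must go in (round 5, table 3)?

Round 5 already has {1, 7, 3, 6, 2} and table 3 already has {1, 3, 2, 5}, so round 5, table 3 must be 4.

4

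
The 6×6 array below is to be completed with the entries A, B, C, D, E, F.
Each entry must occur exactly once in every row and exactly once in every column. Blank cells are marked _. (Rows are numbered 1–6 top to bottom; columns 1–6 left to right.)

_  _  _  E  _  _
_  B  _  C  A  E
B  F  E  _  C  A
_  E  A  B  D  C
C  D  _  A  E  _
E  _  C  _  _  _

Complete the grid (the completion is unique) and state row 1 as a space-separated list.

Row 3, column 4: row 3 has {A, B, C, E, F} and column 4 has {A, B, C, E}, leaving only D.
Row 4, column 1: row 4 has {A, B, C, D, E} and column 1 has {B, C, E}, leaving only F.
Row 2, column 1: row 2 has {A, B, C, E} and column 1 has {B, C, E, F}, leaving only D.
Row 1, column 1: row 1 has {E} and column 1 has {B, C, D, E, F}, leaving only A.
Row 1, column 2: row 1 has {A, E} and column 2 has {B, D, E, F}, leaving only C.
Row 2, column 3: row 2 has {A, B, C, D, E} and column 3 has {A, C, E}, leaving only F.
Row 5, column 3: row 5 has {A, C, D, E} and column 3 has {A, C, E, F}, leaving only B.
Row 1, column 3: row 1 has {A, C, E} and column 3 has {A, B, C, E, F}, leaving only D.
Row 5, column 6: row 5 has {A, B, C, D, E} and column 6 has {A, C, E}, leaving only F.
Row 1, column 6: row 1 has {A, C, D, E} and column 6 has {A, C, E, F}, leaving only B.
Row 1, column 5: row 1 has {A, B, C, D, E} and column 5 has {A, C, D, E}, leaving only F.
So row 1 reads: A C D E F B.

A C D E F B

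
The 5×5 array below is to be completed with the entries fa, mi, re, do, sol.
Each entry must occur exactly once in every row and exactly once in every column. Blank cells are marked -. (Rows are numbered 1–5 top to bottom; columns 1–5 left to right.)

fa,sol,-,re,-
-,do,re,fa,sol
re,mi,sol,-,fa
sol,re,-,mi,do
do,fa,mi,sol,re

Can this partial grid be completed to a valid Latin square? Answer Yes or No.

No row or column among the givens repeats a symbol, and propagating forced cells runs into no contradiction.
One valid completion exists (for instance, fa sol do re mi / mi do re fa sol / re mi sol do fa / sol re fa mi do / do fa mi sol re).

Yes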